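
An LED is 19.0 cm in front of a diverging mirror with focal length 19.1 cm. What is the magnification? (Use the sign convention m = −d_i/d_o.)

For a diverging mirror, f = -19.1 cm.
1/d_i = 1/f − 1/d_o = 1/(-19.10) − 1/(19.0) = -0.1050, so d_i = -9.525 cm.
m = −d_i/d_o = −(-9.525)/(19.0) = +0.501.
The image is virtual, upright and reduced, behind the mirror.

m = +0.501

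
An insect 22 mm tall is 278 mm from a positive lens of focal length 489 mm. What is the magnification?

m = +2.32

1/d_i = 1/f − 1/d_o = 1/(489.0) − 1/(278) = -0.001552, so d_i = -644.3 mm.
m = −d_i/d_o = −(-644.3)/(278) = +2.32.
The image is virtual, upright and enlarged, on the same side as the object.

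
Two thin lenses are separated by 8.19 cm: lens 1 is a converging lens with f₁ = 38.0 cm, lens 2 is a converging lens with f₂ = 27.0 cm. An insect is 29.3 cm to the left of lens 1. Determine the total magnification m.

Lens 1: 1/d_i1 = 1/(38.0) − 1/(29.3) = -0.007814, so d_i1 = -128.0 cm; m₁ = −d_i1/d_o1 = +4.369.
d_o2 = 8.19 − (-128.0) = 136.2 cm.
Lens 2: 1/d_i2 = 1/(27.0) − 1/(136.2) = 0.02969, so d_i2 = 33.68 cm; m₂ = −d_i2/d_o2 = -0.2473.
m = m₁·m₂ = (+4.369)(-0.2473) = -1.08.

m = -1.08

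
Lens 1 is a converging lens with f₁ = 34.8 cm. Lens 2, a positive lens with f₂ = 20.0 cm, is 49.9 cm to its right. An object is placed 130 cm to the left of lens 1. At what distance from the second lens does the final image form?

Lens 1: 1/d_i1 = 1/f₁ − 1/d_o1 = 1/(34.8) − 1/(130) = 0.02104, so d_i1 = 47.52 cm.
The intermediate image is 47.52 cm to the right of lens 1, which is 49.9 − (47.52) = 2.380 cm to the left of lens 2, so d_o2 = +2.380 cm.
Lens 2: 1/d_i2 = 1/f₂ − 1/d_o2 = 1/(20.0) − 1/(2.380) = -0.3702, so d_i2 = -2.70 cm.
The final image is virtual, 2.70 cm to the left of lens 2 (overall magnification ≈ -0.41).

2.70 cm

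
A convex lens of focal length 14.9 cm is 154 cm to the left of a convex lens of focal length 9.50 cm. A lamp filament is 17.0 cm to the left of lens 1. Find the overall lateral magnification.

Lens 1: 1/d_i1 = 1/(14.9) − 1/(17.0) = 0.008291, so d_i1 = 120.6 cm; m₁ = −d_i1/d_o1 = -7.094.
d_o2 = 154 − (120.6) = 33.40 cm.
Lens 2: 1/d_i2 = 1/(9.50) − 1/(33.40) = 0.07532, so d_i2 = 13.28 cm; m₂ = −d_i2/d_o2 = -0.3975.
m = m₁·m₂ = (-7.094)(-0.3975) = +2.82.

m = +2.82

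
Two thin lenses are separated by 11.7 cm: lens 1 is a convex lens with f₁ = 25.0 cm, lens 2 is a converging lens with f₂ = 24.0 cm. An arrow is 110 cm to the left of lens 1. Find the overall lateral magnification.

Lens 1: 1/d_i1 = 1/(25.0) − 1/(110) = 0.03091, so d_i1 = 32.35 cm; m₁ = −d_i1/d_o1 = -0.2941.
d_o2 = 11.7 − (32.35) = -20.65 cm (virtual object).
Lens 2: 1/d_i2 = 1/(24.0) − 1/(-20.65) = 0.09009, so d_i2 = 11.10 cm; m₂ = −d_i2/d_o2 = +0.5375.
m = m₁·m₂ = (-0.2941)(+0.5375) = -0.158.

m = -0.158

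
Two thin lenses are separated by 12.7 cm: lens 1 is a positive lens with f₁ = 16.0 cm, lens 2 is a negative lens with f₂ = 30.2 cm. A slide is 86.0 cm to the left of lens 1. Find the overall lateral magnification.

m = -0.297

Lens 1: 1/d_i1 = 1/(16.0) − 1/(86.0) = 0.05087, so d_i1 = 19.66 cm; m₁ = −d_i1/d_o1 = -0.2286.
d_o2 = 12.7 − (19.66) = -6.960 cm (virtual object).
f₂ = −30.2 cm (diverging).
Lens 2: 1/d_i2 = 1/(-30.2) − 1/(-6.960) = 0.1106, so d_i2 = 9.044 cm; m₂ = −d_i2/d_o2 = +1.299.
m = m₁·m₂ = (-0.2286)(+1.299) = -0.297.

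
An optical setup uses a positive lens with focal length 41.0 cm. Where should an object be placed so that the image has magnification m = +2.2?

m = −d_i/d_o ⇒ d_i = −m·d_o.
1/f = 1/d_o + 1/d_i = 1/d_o − 1/(m·d_o) = (1 − 1/m)/d_o, so d_o = f(1 − 1/m) = (41.00)(1 − 1/(+2.2)) = 22.4 cm.

22.4 cm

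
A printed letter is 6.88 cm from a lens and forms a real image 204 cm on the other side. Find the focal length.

Real image ⇒ d_i = +204 cm.
1/f = 1/d_o + 1/d_i = 1/(6.88) + 1/(204) = 0.1503, so f = 6.66 cm.
Since f is positive, the lens is converging.

f = 6.66 cm (converging)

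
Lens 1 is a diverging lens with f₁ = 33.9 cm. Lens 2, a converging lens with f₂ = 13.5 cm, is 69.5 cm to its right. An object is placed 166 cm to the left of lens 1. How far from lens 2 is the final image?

Lens 1 is diverging, so f₁ = −33.9 cm.
Lens 1: 1/d_i1 = 1/f₁ − 1/d_o1 = 1/(-33.9) − 1/(166) = -0.03552, so d_i1 = -28.15 cm.
The intermediate image is 28.15 cm to the left of lens 1 (virtual), which is 69.5 − (-28.15) = 97.65 cm to the left of lens 2, so d_o2 = +97.65 cm.
Lens 2: 1/d_i2 = 1/f₂ − 1/d_o2 = 1/(13.5) − 1/(97.65) = 0.06383, so d_i2 = 15.7 cm.
The final image is real, 15.7 cm to the right of lens 2 (overall magnification ≈ -0.027).

15.7 cm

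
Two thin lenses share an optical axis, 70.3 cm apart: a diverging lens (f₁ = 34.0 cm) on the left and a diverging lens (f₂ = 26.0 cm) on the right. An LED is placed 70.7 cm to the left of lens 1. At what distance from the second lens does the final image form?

20.3 cm

Lens 1 is diverging, so f₁ = −34.0 cm.
Lens 1: 1/d_i1 = 1/f₁ − 1/d_o1 = 1/(-34.0) − 1/(70.7) = -0.04356, so d_i1 = -22.96 cm.
The intermediate image is 22.96 cm to the left of lens 1 (virtual), which is 70.3 − (-22.96) = 93.26 cm to the left of lens 2, so d_o2 = +93.26 cm.
Lens 2 is diverging, so f₂ = −26.0 cm.
Lens 2: 1/d_i2 = 1/f₂ − 1/d_o2 = 1/(-26.0) − 1/(93.26) = -0.04918, so d_i2 = -20.3 cm.
The final image is virtual, 20.3 cm to the left of lens 2 (overall magnification ≈ 0.071).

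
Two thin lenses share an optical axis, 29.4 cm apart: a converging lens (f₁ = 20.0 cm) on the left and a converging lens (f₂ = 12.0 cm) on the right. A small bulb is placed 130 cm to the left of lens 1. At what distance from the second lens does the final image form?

Lens 1: 1/d_i1 = 1/f₁ − 1/d_o1 = 1/(20.0) − 1/(130) = 0.04231, so d_i1 = 23.64 cm.
The intermediate image is 23.64 cm to the right of lens 1, which is 29.4 − (23.64) = 5.760 cm to the left of lens 2, so d_o2 = +5.760 cm.
Lens 2: 1/d_i2 = 1/f₂ − 1/d_o2 = 1/(12.0) − 1/(5.760) = -0.09028, so d_i2 = -11.1 cm.
The final image is virtual, 11.1 cm to the left of lens 2 (overall magnification ≈ -0.35).

11.1 cm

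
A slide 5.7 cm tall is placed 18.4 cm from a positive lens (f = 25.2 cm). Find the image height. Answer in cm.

21.1 cm

1/d_i = 1/f − 1/d_o = 1/(25.20) − 1/(18.4) = -0.01467, so d_i = -68.19 cm.
m = −d_i/d_o = +3.706.
|h_i| = |m|·h_o = 3.706 × 5.7 = 21.1 cm. The image is virtual, upright and enlarged, on the same side as the object.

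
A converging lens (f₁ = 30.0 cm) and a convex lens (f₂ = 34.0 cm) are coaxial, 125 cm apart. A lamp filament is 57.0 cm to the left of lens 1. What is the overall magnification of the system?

Lens 1: 1/d_i1 = 1/(30.0) − 1/(57.0) = 0.01579, so d_i1 = 63.33 cm; m₁ = −d_i1/d_o1 = -1.111.
d_o2 = 125 − (63.33) = 61.67 cm.
Lens 2: 1/d_i2 = 1/(34.0) − 1/(61.67) = 0.01320, so d_i2 = 75.78 cm; m₂ = −d_i2/d_o2 = -1.229.
m = m₁·m₂ = (-1.111)(-1.229) = +1.37.

m = +1.37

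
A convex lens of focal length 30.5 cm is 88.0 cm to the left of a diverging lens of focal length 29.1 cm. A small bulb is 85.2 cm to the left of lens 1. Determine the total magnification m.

m = -0.233

Lens 1: 1/d_i1 = 1/(30.5) − 1/(85.2) = 0.02105, so d_i1 = 47.51 cm; m₁ = −d_i1/d_o1 = -0.5576.
d_o2 = 88.0 − (47.51) = 40.49 cm.
f₂ = −29.1 cm (diverging).
Lens 2: 1/d_i2 = 1/(-29.1) − 1/(40.49) = -0.05906, so d_i2 = -16.93 cm; m₂ = −d_i2/d_o2 = +0.4182.
m = m₁·m₂ = (-0.5576)(+0.4182) = -0.233.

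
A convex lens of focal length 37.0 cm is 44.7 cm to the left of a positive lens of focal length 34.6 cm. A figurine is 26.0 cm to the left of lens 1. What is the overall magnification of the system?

m = -1.19

Lens 1: 1/d_i1 = 1/(37.0) − 1/(26.0) = -0.01143, so d_i1 = -87.45 cm; m₁ = −d_i1/d_o1 = +3.363.
d_o2 = 44.7 − (-87.45) = 132.2 cm.
Lens 2: 1/d_i2 = 1/(34.6) − 1/(132.2) = 0.02134, so d_i2 = 46.87 cm; m₂ = −d_i2/d_o2 = -0.3545.
m = m₁·m₂ = (+3.363)(-0.3545) = -1.19.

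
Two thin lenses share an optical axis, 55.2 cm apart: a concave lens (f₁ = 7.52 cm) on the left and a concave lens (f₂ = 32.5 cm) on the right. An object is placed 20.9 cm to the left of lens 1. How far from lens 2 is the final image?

21.2 cm

Lens 1 is diverging, so f₁ = −7.52 cm.
Lens 1: 1/d_i1 = 1/f₁ − 1/d_o1 = 1/(-7.52) − 1/(20.9) = -0.1808, so d_i1 = -5.530 cm.
The intermediate image is 5.530 cm to the left of lens 1 (virtual), which is 55.2 − (-5.530) = 60.73 cm to the left of lens 2, so d_o2 = +60.73 cm.
Lens 2 is diverging, so f₂ = −32.5 cm.
Lens 2: 1/d_i2 = 1/f₂ − 1/d_o2 = 1/(-32.5) − 1/(60.73) = -0.04724, so d_i2 = -21.2 cm.
The final image is virtual, 21.2 cm to the left of lens 2 (overall magnification ≈ 0.092).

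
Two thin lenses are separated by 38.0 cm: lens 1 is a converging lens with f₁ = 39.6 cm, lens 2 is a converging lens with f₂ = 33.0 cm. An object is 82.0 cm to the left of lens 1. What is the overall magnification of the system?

m = -0.431

Lens 1: 1/d_i1 = 1/(39.6) − 1/(82.0) = 0.01306, so d_i1 = 76.58 cm; m₁ = −d_i1/d_o1 = -0.9339.
d_o2 = 38.0 − (76.58) = -38.58 cm (virtual object).
Lens 2: 1/d_i2 = 1/(33.0) − 1/(-38.58) = 0.05622, so d_i2 = 17.79 cm; m₂ = −d_i2/d_o2 = +0.4610.
m = m₁·m₂ = (-0.9339)(+0.4610) = -0.431.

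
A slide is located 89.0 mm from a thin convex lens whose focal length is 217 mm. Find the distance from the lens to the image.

Lens equation: 1/q = 1/f − 1/p = 1/(217.0) − 1/(89.0) = 0.004608 − 0.01124 = -0.006628, so q = -151 mm.
The image is virtual, upright and enlarged, on the same side as the object.

151 mm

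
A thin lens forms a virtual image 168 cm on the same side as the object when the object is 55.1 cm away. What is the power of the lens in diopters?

P = +1.22 D

Virtual image ⇒ d_i = −168 cm.
1/f = 1/d_o + 1/d_i = 1/(55.1) + 1/(-168) = 0.01220 cm⁻¹.
f = 81.99 cm = 0.8199 m, so P = 1/f = +1.22 D.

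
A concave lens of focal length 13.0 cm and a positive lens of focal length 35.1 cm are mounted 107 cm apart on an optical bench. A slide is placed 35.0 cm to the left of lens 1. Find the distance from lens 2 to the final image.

Lens 1 is diverging, so f₁ = −13.0 cm.
Lens 1: 1/d_i1 = 1/f₁ − 1/d_o1 = 1/(-13.0) − 1/(35.0) = -0.1055, so d_i1 = -9.479 cm.
The intermediate image is 9.479 cm to the left of lens 1 (virtual), which is 107 − (-9.479) = 116.5 cm to the left of lens 2, so d_o2 = +116.5 cm.
Lens 2: 1/d_i2 = 1/f₂ − 1/d_o2 = 1/(35.1) − 1/(116.5) = 0.01991, so d_i2 = 50.2 cm.
The final image is real, 50.2 cm to the right of lens 2 (overall magnification ≈ -0.12).

50.2 cm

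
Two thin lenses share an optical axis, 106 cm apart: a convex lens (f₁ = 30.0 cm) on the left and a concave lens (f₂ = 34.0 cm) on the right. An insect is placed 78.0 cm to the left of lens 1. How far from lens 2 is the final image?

21.3 cm

Lens 1: 1/d_i1 = 1/f₁ − 1/d_o1 = 1/(30.0) − 1/(78.0) = 0.02051, so d_i1 = 48.75 cm.
The intermediate image is 48.75 cm to the right of lens 1, which is 106 − (48.75) = 57.25 cm to the left of lens 2, so d_o2 = +57.25 cm.
Lens 2 is diverging, so f₂ = −34.0 cm.
Lens 2: 1/d_i2 = 1/f₂ − 1/d_o2 = 1/(-34.0) − 1/(57.25) = -0.04688, so d_i2 = -21.3 cm.
The final image is virtual, 21.3 cm to the left of lens 2 (overall magnification ≈ -0.23).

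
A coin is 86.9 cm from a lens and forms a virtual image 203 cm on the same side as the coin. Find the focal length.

f = 152 cm (converging)

Virtual image ⇒ d_i = −203 cm.
1/f = 1/d_o + 1/d_i = 1/(86.9) + 1/(-203) = 0.006581, so f = 152 cm.
Since f is positive, the lens is converging.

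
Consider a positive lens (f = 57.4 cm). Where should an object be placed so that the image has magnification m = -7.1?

m = −d_i/d_o ⇒ d_i = −m·d_o.
1/f = 1/d_o + 1/d_i = 1/d_o − 1/(m·d_o) = (1 − 1/m)/d_o, so d_o = f(1 − 1/m) = (57.40)(1 − 1/(-7.1)) = 65.5 cm.

65.5 cm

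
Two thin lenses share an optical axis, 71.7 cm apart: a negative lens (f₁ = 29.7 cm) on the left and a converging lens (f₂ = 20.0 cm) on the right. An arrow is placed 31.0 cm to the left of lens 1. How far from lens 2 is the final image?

Lens 1 is diverging, so f₁ = −29.7 cm.
Lens 1: 1/d_i1 = 1/f₁ − 1/d_o1 = 1/(-29.7) − 1/(31.0) = -0.06593, so d_i1 = -15.17 cm.
The intermediate image is 15.17 cm to the left of lens 1 (virtual), which is 71.7 − (-15.17) = 86.87 cm to the left of lens 2, so d_o2 = +86.87 cm.
Lens 2: 1/d_i2 = 1/f₂ − 1/d_o2 = 1/(20.0) − 1/(86.87) = 0.03849, so d_i2 = 26.0 cm.
The final image is real, 26.0 cm to the right of lens 2 (overall magnification ≈ -0.15).

26.0 cm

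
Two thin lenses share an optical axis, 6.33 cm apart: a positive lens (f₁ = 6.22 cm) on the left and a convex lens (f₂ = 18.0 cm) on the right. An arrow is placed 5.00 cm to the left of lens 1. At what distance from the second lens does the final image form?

41.4 cm

Lens 1: 1/d_i1 = 1/f₁ − 1/d_o1 = 1/(6.22) − 1/(5.00) = -0.03923, so d_i1 = -25.49 cm.
The intermediate image is 25.49 cm to the left of lens 1 (virtual), which is 6.33 − (-25.49) = 31.82 cm to the left of lens 2, so d_o2 = +31.82 cm.
Lens 2: 1/d_i2 = 1/f₂ − 1/d_o2 = 1/(18.0) − 1/(31.82) = 0.02413, so d_i2 = 41.4 cm.
The final image is real, 41.4 cm to the right of lens 2 (overall magnification ≈ -6.6).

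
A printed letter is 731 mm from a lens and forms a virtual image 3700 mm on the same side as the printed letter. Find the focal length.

Virtual image ⇒ d_i = −3700 mm.
1/f = 1/d_o + 1/d_i = 1/(731) + 1/(-3700) = 0.001098, so f = 911 mm.
Since f is positive, the lens is converging.

f = 911 mm (converging)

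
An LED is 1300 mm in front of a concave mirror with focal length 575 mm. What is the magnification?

m = -0.793

1/d_i = 1/f − 1/d_o = 1/(575.0) − 1/(1300) = 0.0009699, so d_i = 1031 mm.
m = −d_i/d_o = −(1031)/(1300) = -0.793.
The image is real, inverted and reduced, in front of the mirror.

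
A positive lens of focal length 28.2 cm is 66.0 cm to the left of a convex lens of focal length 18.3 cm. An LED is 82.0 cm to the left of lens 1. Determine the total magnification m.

m = +2.03

Lens 1: 1/d_i1 = 1/(28.2) − 1/(82.0) = 0.02327, so d_i1 = 42.98 cm; m₁ = −d_i1/d_o1 = -0.5241.
d_o2 = 66.0 − (42.98) = 23.02 cm.
Lens 2: 1/d_i2 = 1/(18.3) − 1/(23.02) = 0.01120, so d_i2 = 89.25 cm; m₂ = −d_i2/d_o2 = -3.877.
m = m₁·m₂ = (-0.5241)(-3.877) = +2.03.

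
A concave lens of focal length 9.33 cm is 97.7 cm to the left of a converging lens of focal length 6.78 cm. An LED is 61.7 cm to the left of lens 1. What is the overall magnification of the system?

f₁ = −9.33 cm (diverging).
Lens 1: 1/d_i1 = 1/(-9.33) − 1/(61.7) = -0.1234, so d_i1 = -8.104 cm; m₁ = −d_i1/d_o1 = +0.1313.
d_o2 = 97.7 − (-8.104) = 105.8 cm.
Lens 2: 1/d_i2 = 1/(6.78) − 1/(105.8) = 0.1380, so d_i2 = 7.244 cm; m₂ = −d_i2/d_o2 = -0.06847.
m = m₁·m₂ = (+0.1313)(-0.06847) = -0.00899.

m = -0.00899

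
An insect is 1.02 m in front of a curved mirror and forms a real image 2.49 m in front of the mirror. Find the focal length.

Real image ⇒ d_i = +2.49 m.
1/f = 1/d_o + 1/d_i = 1/(1.02) + 1/(2.49) = 1.382, so f = 0.724 m.
Since f is positive, the curved mirror is concave.

f = 0.724 m (concave)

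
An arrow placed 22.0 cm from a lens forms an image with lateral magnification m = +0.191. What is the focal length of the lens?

f = -5.19 cm (diverging)

m = −d_i/d_o ⇒ d_i = −m·d_o = −(+0.191)·(22.0) = -4.202 cm.
1/f = 1/d_o + 1/d_i = 1/(22.0) + 1/(-4.202) = -0.1925, so f = -5.19 cm.
Since f is negative, the lens is diverging.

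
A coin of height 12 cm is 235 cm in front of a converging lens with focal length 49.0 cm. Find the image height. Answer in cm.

3.16 cm

1/d_i = 1/f − 1/d_o = 1/(49.00) − 1/(235) = 0.01615, so d_i = 61.91 cm.
m = −d_i/d_o = -0.2634.
|h_i| = |m|·h_o = 0.2634 × 12 = 3.16 cm. The image is real, inverted and reduced, on the far side of the lens.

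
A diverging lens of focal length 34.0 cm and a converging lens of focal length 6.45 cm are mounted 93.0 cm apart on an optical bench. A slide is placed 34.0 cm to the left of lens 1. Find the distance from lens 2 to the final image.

Lens 1 is diverging, so f₁ = −34.0 cm.
Lens 1: 1/d_i1 = 1/f₁ − 1/d_o1 = 1/(-34.0) − 1/(34.0) = -0.05882, so d_i1 = -17.00 cm.
The intermediate image is 17.00 cm to the left of lens 1 (virtual), which is 93.0 − (-17.00) = 110.0 cm to the left of lens 2, so d_o2 = +110.0 cm.
Lens 2: 1/d_i2 = 1/f₂ − 1/d_o2 = 1/(6.45) − 1/(110.0) = 0.1459, so d_i2 = 6.85 cm.
The final image is real, 6.85 cm to the right of lens 2 (overall magnification ≈ -0.031).

6.85 cm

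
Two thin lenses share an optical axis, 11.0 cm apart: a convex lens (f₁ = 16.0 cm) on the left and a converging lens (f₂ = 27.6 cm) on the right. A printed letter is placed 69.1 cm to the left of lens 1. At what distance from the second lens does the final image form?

7.24 cm

Lens 1: 1/d_i1 = 1/f₁ − 1/d_o1 = 1/(16.0) − 1/(69.1) = 0.04803, so d_i1 = 20.82 cm.
The intermediate image is 20.82 cm to the right of lens 1, which lies 9.820 cm to the right of lens 2 — a virtual object — so d_o2 = −9.820 cm.
Lens 2: 1/d_i2 = 1/f₂ − 1/d_o2 = 1/(27.6) − 1/(-9.820) = 0.1381, so d_i2 = 7.24 cm.
The final image is real, 7.24 cm to the right of lens 2 (overall magnification ≈ -0.22).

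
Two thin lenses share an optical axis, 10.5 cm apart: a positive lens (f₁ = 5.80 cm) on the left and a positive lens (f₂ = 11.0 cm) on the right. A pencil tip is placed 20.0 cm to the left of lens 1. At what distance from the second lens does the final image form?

2.96 cm

Lens 1: 1/d_i1 = 1/f₁ − 1/d_o1 = 1/(5.80) − 1/(20.0) = 0.1224, so d_i1 = 8.169 cm.
The intermediate image is 8.169 cm to the right of lens 1, which is 10.5 − (8.169) = 2.331 cm to the left of lens 2, so d_o2 = +2.331 cm.
Lens 2: 1/d_i2 = 1/f₂ − 1/d_o2 = 1/(11.0) − 1/(2.331) = -0.3381, so d_i2 = -2.96 cm.
The final image is virtual, 2.96 cm to the left of lens 2 (overall magnification ≈ -0.52).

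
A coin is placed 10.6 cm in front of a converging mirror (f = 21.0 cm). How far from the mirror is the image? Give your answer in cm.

Mirror equation: 1/s_i = 1/f − 1/s_o = 1/(21.00) − 1/(10.6) = 0.04762 − 0.09434 = -0.04672, so s_i = -21.4 cm.
The image is virtual, upright and enlarged, behind the mirror.

21.4 cm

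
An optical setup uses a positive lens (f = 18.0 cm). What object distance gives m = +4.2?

13.7 cm

m = −d_i/d_o ⇒ d_i = −m·d_o.
1/f = 1/d_o + 1/d_i = 1/d_o − 1/(m·d_o) = (1 − 1/m)/d_o, so d_o = f(1 − 1/m) = (18.00)(1 − 1/(+4.2)) = 13.7 cm.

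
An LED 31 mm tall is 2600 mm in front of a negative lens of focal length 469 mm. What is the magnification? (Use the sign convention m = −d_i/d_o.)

m = +0.153

For a negative lens, f = -469 mm.
1/d_i = 1/f − 1/d_o = 1/(-469.0) − 1/(2600) = -0.002517, so d_i = -397.3 mm.
m = −d_i/d_o = −(-397.3)/(2600) = +0.153.
The image is virtual, upright and reduced, on the same side as the object.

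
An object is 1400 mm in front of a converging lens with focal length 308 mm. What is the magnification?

m = -0.282

1/d_i = 1/f − 1/d_o = 1/(308.0) − 1/(1400) = 0.002532, so d_i = 394.9 mm.
m = −d_i/d_o = −(394.9)/(1400) = -0.282.
The image is real, inverted and reduced, on the far side of the lens.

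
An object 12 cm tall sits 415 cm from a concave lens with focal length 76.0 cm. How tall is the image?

For a concave lens, f = -76.0 cm.
1/d_i = 1/f − 1/d_o = 1/(-76.00) − 1/(415) = -0.01557, so d_i = -64.24 cm.
m = −d_i/d_o = +0.1548.
|h_i| = |m|·h_o = 0.1548 × 12 = 1.86 cm. The image is virtual, upright and reduced, on the same side as the object.

1.86 cm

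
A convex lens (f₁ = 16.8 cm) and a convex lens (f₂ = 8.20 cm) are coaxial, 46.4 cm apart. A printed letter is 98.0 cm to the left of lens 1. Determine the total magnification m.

m = +0.0947

Lens 1: 1/d_i1 = 1/(16.8) − 1/(98.0) = 0.04932, so d_i1 = 20.28 cm; m₁ = −d_i1/d_o1 = -0.2069.
d_o2 = 46.4 − (20.28) = 26.12 cm.
Lens 2: 1/d_i2 = 1/(8.20) − 1/(26.12) = 0.08367, so d_i2 = 11.95 cm; m₂ = −d_i2/d_o2 = -0.4576.
m = m₁·m₂ = (-0.2069)(-0.4576) = +0.0947.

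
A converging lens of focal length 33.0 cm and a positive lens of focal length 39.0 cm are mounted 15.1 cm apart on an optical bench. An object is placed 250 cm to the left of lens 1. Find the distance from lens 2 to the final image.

Lens 1: 1/d_i1 = 1/f₁ − 1/d_o1 = 1/(33.0) − 1/(250) = 0.02630, so d_i1 = 38.02 cm.
The intermediate image is 38.02 cm to the right of lens 1, which lies 22.92 cm to the right of lens 2 — a virtual object — so d_o2 = −22.92 cm.
Lens 2: 1/d_i2 = 1/f₂ − 1/d_o2 = 1/(39.0) − 1/(-22.92) = 0.06927, so d_i2 = 14.4 cm.
The final image is real, 14.4 cm to the right of lens 2 (overall magnification ≈ -0.096).

14.4 cm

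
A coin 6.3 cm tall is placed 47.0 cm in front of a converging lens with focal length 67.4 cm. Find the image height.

1/d_i = 1/f − 1/d_o = 1/(67.40) − 1/(47.0) = -0.006440, so d_i = -155.3 cm.
m = −d_i/d_o = +3.304.
|h_i| = |m|·h_o = 3.304 × 6.3 = 20.8 cm. The image is virtual, upright and enlarged, on the same side as the object.

20.8 cm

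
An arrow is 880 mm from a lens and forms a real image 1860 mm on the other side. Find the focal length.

f = 597 mm (converging)

Real image ⇒ d_i = +1860 mm.
1/f = 1/d_o + 1/d_i = 1/(880) + 1/(1860) = 0.001674, so f = 597 mm.
Since f is positive, the lens is converging.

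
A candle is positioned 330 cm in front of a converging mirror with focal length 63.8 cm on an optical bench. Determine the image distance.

Mirror equation: 1/d_i = 1/f − 1/d_o = 1/(63.80) − 1/(330) = 0.01567 − 0.003030 = 0.01264, so d_i = 79.1 cm.
The image is real, inverted and reduced, in front of the mirror.

79.1 cm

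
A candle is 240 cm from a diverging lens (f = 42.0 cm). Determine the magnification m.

m = +0.149

For a diverging lens, f = -42.0 cm.
1/d_i = 1/f − 1/d_o = 1/(-42.00) − 1/(240) = -0.02798, so d_i = -35.74 cm.
m = −d_i/d_o = −(-35.74)/(240) = +0.149.
The image is virtual, upright and reduced, on the same side as the object.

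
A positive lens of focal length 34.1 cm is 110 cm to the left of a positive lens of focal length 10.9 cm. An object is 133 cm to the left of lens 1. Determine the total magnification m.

Lens 1: 1/d_i1 = 1/(34.1) − 1/(133) = 0.02181, so d_i1 = 45.86 cm; m₁ = −d_i1/d_o1 = -0.3448.
d_o2 = 110 − (45.86) = 64.14 cm.
Lens 2: 1/d_i2 = 1/(10.9) − 1/(64.14) = 0.07615, so d_i2 = 13.13 cm; m₂ = −d_i2/d_o2 = -0.2047.
m = m₁·m₂ = (-0.3448)(-0.2047) = +0.0706.

m = +0.0706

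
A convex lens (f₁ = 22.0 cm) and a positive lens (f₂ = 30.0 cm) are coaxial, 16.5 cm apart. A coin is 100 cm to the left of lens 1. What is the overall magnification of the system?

Lens 1: 1/d_i1 = 1/(22.0) − 1/(100) = 0.03545, so d_i1 = 28.21 cm; m₁ = −d_i1/d_o1 = -0.2821.
d_o2 = 16.5 − (28.21) = -11.71 cm (virtual object).
Lens 2: 1/d_i2 = 1/(30.0) − 1/(-11.71) = 0.1187, so d_i2 = 8.422 cm; m₂ = −d_i2/d_o2 = +0.7193.
m = m₁·m₂ = (-0.2821)(+0.7193) = -0.203.

m = -0.203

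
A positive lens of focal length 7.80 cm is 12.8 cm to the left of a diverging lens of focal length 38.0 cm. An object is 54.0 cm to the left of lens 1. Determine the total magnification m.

m = -0.154

Lens 1: 1/d_i1 = 1/(7.80) − 1/(54.0) = 0.1097, so d_i1 = 9.117 cm; m₁ = −d_i1/d_o1 = -0.1688.
d_o2 = 12.8 − (9.117) = 3.683 cm.
f₂ = −38.0 cm (diverging).
Lens 2: 1/d_i2 = 1/(-38.0) − 1/(3.683) = -0.2978, so d_i2 = -3.358 cm; m₂ = −d_i2/d_o2 = +0.9116.
m = m₁·m₂ = (-0.1688)(+0.9116) = -0.154.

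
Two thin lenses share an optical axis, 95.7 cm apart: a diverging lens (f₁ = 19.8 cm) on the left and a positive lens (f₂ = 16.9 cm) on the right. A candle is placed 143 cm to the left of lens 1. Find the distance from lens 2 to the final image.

Lens 1 is diverging, so f₁ = −19.8 cm.
Lens 1: 1/d_i1 = 1/f₁ − 1/d_o1 = 1/(-19.8) − 1/(143) = -0.05750, so d_i1 = -17.39 cm.
The intermediate image is 17.39 cm to the left of lens 1 (virtual), which is 95.7 − (-17.39) = 113.1 cm to the left of lens 2, so d_o2 = +113.1 cm.
Lens 2: 1/d_i2 = 1/f₂ − 1/d_o2 = 1/(16.9) − 1/(113.1) = 0.05033, so d_i2 = 19.9 cm.
The final image is real, 19.9 cm to the right of lens 2 (overall magnification ≈ -0.021).

19.9 cm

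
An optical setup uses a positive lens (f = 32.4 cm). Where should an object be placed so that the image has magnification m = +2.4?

18.9 cm

m = −d_i/d_o ⇒ d_i = −m·d_o.
1/f = 1/d_o + 1/d_i = 1/d_o − 1/(m·d_o) = (1 − 1/m)/d_o, so d_o = f(1 − 1/m) = (32.40)(1 − 1/(+2.4)) = 18.9 cm.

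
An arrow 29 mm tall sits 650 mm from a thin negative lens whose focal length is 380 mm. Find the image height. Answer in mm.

10.7 mm

For a negative lens, f = -380 mm.
1/d_i = 1/f − 1/d_o = 1/(-380.0) − 1/(650) = -0.004170, so d_i = -239.8 mm.
m = −d_i/d_o = +0.3689.
|h_i| = |m|·h_o = 0.3689 × 29 = 10.7 mm. The image is virtual, upright and reduced, on the same side as the object.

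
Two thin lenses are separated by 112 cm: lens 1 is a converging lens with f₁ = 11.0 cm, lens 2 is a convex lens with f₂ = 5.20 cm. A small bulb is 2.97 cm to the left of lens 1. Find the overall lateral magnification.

Lens 1: 1/d_i1 = 1/(11.0) − 1/(2.97) = -0.2458, so d_i1 = -4.068 cm; m₁ = −d_i1/d_o1 = +1.370.
d_o2 = 112 − (-4.068) = 116.1 cm.
Lens 2: 1/d_i2 = 1/(5.20) − 1/(116.1) = 0.1837, so d_i2 = 5.444 cm; m₂ = −d_i2/d_o2 = -0.04689.
m = m₁·m₂ = (+1.370)(-0.04689) = -0.0642.

m = -0.0642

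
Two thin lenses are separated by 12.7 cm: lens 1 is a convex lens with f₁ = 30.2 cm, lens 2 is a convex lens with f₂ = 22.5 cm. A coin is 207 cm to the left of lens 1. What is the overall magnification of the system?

m = -0.0851

Lens 1: 1/d_i1 = 1/(30.2) − 1/(207) = 0.02828, so d_i1 = 35.36 cm; m₁ = −d_i1/d_o1 = -0.1708.
d_o2 = 12.7 − (35.36) = -22.66 cm (virtual object).
Lens 2: 1/d_i2 = 1/(22.5) − 1/(-22.66) = 0.08858, so d_i2 = 11.29 cm; m₂ = −d_i2/d_o2 = +0.4982.
m = m₁·m₂ = (-0.1708)(+0.4982) = -0.0851.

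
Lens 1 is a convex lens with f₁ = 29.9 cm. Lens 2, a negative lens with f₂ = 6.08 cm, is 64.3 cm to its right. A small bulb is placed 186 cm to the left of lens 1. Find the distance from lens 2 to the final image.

Lens 1: 1/d_i1 = 1/f₁ − 1/d_o1 = 1/(29.9) − 1/(186) = 0.02807, so d_i1 = 35.63 cm.
The intermediate image is 35.63 cm to the right of lens 1, which is 64.3 − (35.63) = 28.67 cm to the left of lens 2, so d_o2 = +28.67 cm.
Lens 2 is diverging, so f₂ = −6.08 cm.
Lens 2: 1/d_i2 = 1/f₂ − 1/d_o2 = 1/(-6.08) − 1/(28.67) = -0.1994, so d_i2 = -5.02 cm.
The final image is virtual, 5.02 cm to the left of lens 2 (overall magnification ≈ -0.034).

5.02 cm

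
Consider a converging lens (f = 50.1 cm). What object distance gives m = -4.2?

m = −d_i/d_o ⇒ d_i = −m·d_o.
1/f = 1/d_o + 1/d_i = 1/d_o − 1/(m·d_o) = (1 − 1/m)/d_o, so d_o = f(1 − 1/m) = (50.10)(1 − 1/(-4.2)) = 62.0 cm.

62.0 cm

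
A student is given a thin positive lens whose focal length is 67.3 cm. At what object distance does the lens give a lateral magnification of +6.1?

56.3 cm

m = −d_i/d_o ⇒ d_i = −m·d_o.
1/f = 1/d_o + 1/d_i = 1/d_o − 1/(m·d_o) = (1 − 1/m)/d_o, so d_o = f(1 − 1/m) = (67.30)(1 − 1/(+6.1)) = 56.3 cm.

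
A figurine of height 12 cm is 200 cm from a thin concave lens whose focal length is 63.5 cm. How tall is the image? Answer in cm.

For a concave lens, f = -63.5 cm.
1/d_i = 1/f − 1/d_o = 1/(-63.50) − 1/(200) = -0.02075, so d_i = -48.20 cm.
m = −d_i/d_o = +0.2410.
|h_i| = |m|·h_o = 0.2410 × 12 = 2.89 cm. The image is virtual, upright and reduced, on the same side as the object.

2.89 cm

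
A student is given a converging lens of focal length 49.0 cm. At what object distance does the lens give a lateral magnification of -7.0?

56.0 cm

m = −d_i/d_o ⇒ d_i = −m·d_o.
1/f = 1/d_o + 1/d_i = 1/d_o − 1/(m·d_o) = (1 − 1/m)/d_o, so d_o = f(1 − 1/m) = (49.00)(1 − 1/(-7.0)) = 56.0 cm.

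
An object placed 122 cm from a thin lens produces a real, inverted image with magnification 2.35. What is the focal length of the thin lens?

f = 85.6 cm (converging)

m = −d_i/d_o ⇒ d_i = −m·d_o = −(-2.35)·(122) = 286.7 cm.
1/f = 1/d_o + 1/d_i = 1/(122) + 1/(286.7) = 0.01168, so f = 85.6 cm.
Since f is positive, the thin lens is converging.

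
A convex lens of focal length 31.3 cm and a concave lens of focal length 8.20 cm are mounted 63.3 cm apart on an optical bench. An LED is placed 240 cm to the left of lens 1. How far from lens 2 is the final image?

Lens 1: 1/d_i1 = 1/f₁ − 1/d_o1 = 1/(31.3) − 1/(240) = 0.02778, so d_i1 = 35.99 cm.
The intermediate image is 35.99 cm to the right of lens 1, which is 63.3 − (35.99) = 27.31 cm to the left of lens 2, so d_o2 = +27.31 cm.
Lens 2 is diverging, so f₂ = −8.20 cm.
Lens 2: 1/d_i2 = 1/f₂ − 1/d_o2 = 1/(-8.20) − 1/(27.31) = -0.1586, so d_i2 = -6.31 cm.
The final image is virtual, 6.31 cm to the left of lens 2 (overall magnification ≈ -0.035).

6.31 cm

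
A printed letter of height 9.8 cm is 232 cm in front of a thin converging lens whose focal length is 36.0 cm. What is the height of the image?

1/d_i = 1/f − 1/d_o = 1/(36.00) − 1/(232) = 0.02347, so d_i = 42.61 cm.
m = −d_i/d_o = -0.1837.
|h_i| = |m|·h_o = 0.1837 × 9.8 = 1.80 cm. The image is real, inverted and reduced, on the far side of the lens.

1.80 cm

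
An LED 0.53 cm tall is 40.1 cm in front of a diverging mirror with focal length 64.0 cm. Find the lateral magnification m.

m = +0.615

For a diverging mirror, f = -64.0 cm.
1/d_i = 1/f − 1/d_o = 1/(-64.00) − 1/(40.1) = -0.04056, so d_i = -24.65 cm.
m = −d_i/d_o = −(-24.65)/(40.1) = +0.615.
The image is virtual, upright and reduced, behind the mirror.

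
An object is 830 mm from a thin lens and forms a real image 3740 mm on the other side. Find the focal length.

f = 679 mm (converging)

Real image ⇒ d_i = +3740 mm.
1/f = 1/d_o + 1/d_i = 1/(830) + 1/(3740) = 0.001472, so f = 679 mm.
Since f is positive, the thin lens is converging.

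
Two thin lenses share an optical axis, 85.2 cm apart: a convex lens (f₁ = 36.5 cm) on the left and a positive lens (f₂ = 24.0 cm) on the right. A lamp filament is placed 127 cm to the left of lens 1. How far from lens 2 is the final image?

81.7 cm

Lens 1: 1/d_i1 = 1/f₁ − 1/d_o1 = 1/(36.5) − 1/(127) = 0.01952, so d_i1 = 51.22 cm.
The intermediate image is 51.22 cm to the right of lens 1, which is 85.2 − (51.22) = 33.98 cm to the left of lens 2, so d_o2 = +33.98 cm.
Lens 2: 1/d_i2 = 1/f₂ − 1/d_o2 = 1/(24.0) − 1/(33.98) = 0.01224, so d_i2 = 81.7 cm.
The final image is real, 81.7 cm to the right of lens 2 (overall magnification ≈ 0.97).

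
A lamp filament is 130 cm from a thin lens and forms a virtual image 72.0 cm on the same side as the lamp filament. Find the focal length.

Virtual image ⇒ d_i = −72.0 cm.
1/f = 1/d_o + 1/d_i = 1/(130) + 1/(-72.0) = -0.006197, so f = -161 cm.
Since f is negative, the thin lens is diverging.

f = -161 cm (diverging)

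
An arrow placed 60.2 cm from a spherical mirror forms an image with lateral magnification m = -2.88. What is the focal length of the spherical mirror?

f = 44.7 cm (concave)

m = −d_i/d_o ⇒ d_i = −m·d_o = −(-2.88)·(60.2) = 173.4 cm.
1/f = 1/d_o + 1/d_i = 1/(60.2) + 1/(173.4) = 0.02238, so f = 44.7 cm.
Since f is positive, the spherical mirror is concave.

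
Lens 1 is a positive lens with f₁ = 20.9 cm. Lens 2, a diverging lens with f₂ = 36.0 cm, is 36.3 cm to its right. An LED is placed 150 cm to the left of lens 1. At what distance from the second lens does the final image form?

Lens 1: 1/d_i1 = 1/f₁ − 1/d_o1 = 1/(20.9) − 1/(150) = 0.04118, so d_i1 = 24.28 cm.
The intermediate image is 24.28 cm to the right of lens 1, which is 36.3 − (24.28) = 12.02 cm to the left of lens 2, so d_o2 = +12.02 cm.
Lens 2 is diverging, so f₂ = −36.0 cm.
Lens 2: 1/d_i2 = 1/f₂ − 1/d_o2 = 1/(-36.0) − 1/(12.02) = -0.1110, so d_i2 = -9.01 cm.
The final image is virtual, 9.01 cm to the left of lens 2 (overall magnification ≈ -0.12).

9.01 cm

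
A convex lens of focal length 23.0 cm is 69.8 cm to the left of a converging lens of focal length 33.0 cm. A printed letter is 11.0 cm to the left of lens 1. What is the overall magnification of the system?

Lens 1: 1/d_i1 = 1/(23.0) − 1/(11.0) = -0.04743, so d_i1 = -21.08 cm; m₁ = −d_i1/d_o1 = +1.916.
d_o2 = 69.8 − (-21.08) = 90.88 cm.
Lens 2: 1/d_i2 = 1/(33.0) − 1/(90.88) = 0.01930, so d_i2 = 51.81 cm; m₂ = −d_i2/d_o2 = -0.5701.
m = m₁·m₂ = (+1.916)(-0.5701) = -1.09.

m = -1.09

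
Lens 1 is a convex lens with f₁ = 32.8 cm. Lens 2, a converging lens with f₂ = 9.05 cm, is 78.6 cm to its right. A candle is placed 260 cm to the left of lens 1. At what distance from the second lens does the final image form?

Lens 1: 1/d_i1 = 1/f₁ − 1/d_o1 = 1/(32.8) − 1/(260) = 0.02664, so d_i1 = 37.54 cm.
The intermediate image is 37.54 cm to the right of lens 1, which is 78.6 − (37.54) = 41.06 cm to the left of lens 2, so d_o2 = +41.06 cm.
Lens 2: 1/d_i2 = 1/f₂ − 1/d_o2 = 1/(9.05) − 1/(41.06) = 0.08614, so d_i2 = 11.6 cm.
The final image is real, 11.6 cm to the right of lens 2 (overall magnification ≈ 0.041).

11.6 cm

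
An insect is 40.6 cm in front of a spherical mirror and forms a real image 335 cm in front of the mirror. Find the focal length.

f = 36.2 cm (concave)

Real image ⇒ d_i = +335 cm.
1/f = 1/d_o + 1/d_i = 1/(40.6) + 1/(335) = 0.02762, so f = 36.2 cm.
Since f is positive, the spherical mirror is concave.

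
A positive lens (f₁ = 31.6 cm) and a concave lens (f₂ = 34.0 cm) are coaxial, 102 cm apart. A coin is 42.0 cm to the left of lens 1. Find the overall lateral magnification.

Lens 1: 1/d_i1 = 1/(31.6) − 1/(42.0) = 0.007836, so d_i1 = 127.6 cm; m₁ = −d_i1/d_o1 = -3.038.
d_o2 = 102 − (127.6) = -25.60 cm (virtual object).
f₂ = −34.0 cm (diverging).
Lens 2: 1/d_i2 = 1/(-34.0) − 1/(-25.60) = 0.009651, so d_i2 = 103.6 cm; m₂ = −d_i2/d_o2 = +4.048.
m = m₁·m₂ = (-3.038)(+4.048) = -12.3.

m = -12.3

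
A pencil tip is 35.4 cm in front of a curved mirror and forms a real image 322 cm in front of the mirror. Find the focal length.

f = 31.9 cm (concave)

Real image ⇒ d_i = +322 cm.
1/f = 1/d_o + 1/d_i = 1/(35.4) + 1/(322) = 0.03135, so f = 31.9 cm.
Since f is positive, the curved mirror is concave.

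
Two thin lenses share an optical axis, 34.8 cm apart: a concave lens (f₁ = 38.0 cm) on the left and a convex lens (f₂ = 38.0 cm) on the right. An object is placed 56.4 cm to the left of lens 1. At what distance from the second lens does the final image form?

112 cm

Lens 1 is diverging, so f₁ = −38.0 cm.
Lens 1: 1/d_i1 = 1/f₁ − 1/d_o1 = 1/(-38.0) − 1/(56.4) = -0.04405, so d_i1 = -22.70 cm.
The intermediate image is 22.70 cm to the left of lens 1 (virtual), which is 34.8 − (-22.70) = 57.50 cm to the left of lens 2, so d_o2 = +57.50 cm.
Lens 2: 1/d_i2 = 1/f₂ − 1/d_o2 = 1/(38.0) − 1/(57.50) = 0.008924, so d_i2 = 112 cm.
The final image is real, 112 cm to the right of lens 2 (overall magnification ≈ -0.78).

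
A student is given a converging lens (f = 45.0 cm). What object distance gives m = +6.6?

m = −d_i/d_o ⇒ d_i = −m·d_o.
1/f = 1/d_o + 1/d_i = 1/d_o − 1/(m·d_o) = (1 − 1/m)/d_o, so d_o = f(1 − 1/m) = (45.00)(1 − 1/(+6.6)) = 38.2 cm.

38.2 cm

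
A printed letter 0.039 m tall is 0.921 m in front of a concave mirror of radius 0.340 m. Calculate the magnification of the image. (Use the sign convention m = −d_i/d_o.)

m = -0.226

f = R/2 = 0.340/2 = 0.1700 m.
1/d_i = 1/f − 1/d_o = 1/(0.1700) − 1/(0.921) = 4.797, so d_i = 0.2085 m.
m = −d_i/d_o = −(0.2085)/(0.921) = -0.226.
The image is real, inverted and reduced, in front of the mirror.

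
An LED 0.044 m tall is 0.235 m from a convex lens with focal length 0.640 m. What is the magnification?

1/d_i = 1/f − 1/d_o = 1/(0.6400) − 1/(0.235) = -2.693, so d_i = -0.3714 m.
m = −d_i/d_o = −(-0.3714)/(0.235) = +1.58.
The image is virtual, upright and enlarged, on the same side as the object.

m = +1.58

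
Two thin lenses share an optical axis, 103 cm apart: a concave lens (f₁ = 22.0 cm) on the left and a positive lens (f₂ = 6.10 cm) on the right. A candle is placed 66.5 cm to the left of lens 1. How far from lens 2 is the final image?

Lens 1 is diverging, so f₁ = −22.0 cm.
Lens 1: 1/d_i1 = 1/f₁ − 1/d_o1 = 1/(-22.0) − 1/(66.5) = -0.06049, so d_i1 = -16.53 cm.
The intermediate image is 16.53 cm to the left of lens 1 (virtual), which is 103 − (-16.53) = 119.5 cm to the left of lens 2, so d_o2 = +119.5 cm.
Lens 2: 1/d_i2 = 1/f₂ − 1/d_o2 = 1/(6.10) − 1/(119.5) = 0.1556, so d_i2 = 6.43 cm.
The final image is real, 6.43 cm to the right of lens 2 (overall magnification ≈ -0.013).

6.43 cm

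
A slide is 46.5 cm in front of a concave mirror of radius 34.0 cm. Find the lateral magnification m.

f = R/2 = 34.0/2 = 17.00 cm.
1/d_i = 1/f − 1/d_o = 1/(17.00) − 1/(46.5) = 0.03732, so d_i = 26.80 cm.
m = −d_i/d_o = −(26.80)/(46.5) = -0.576.
The image is real, inverted and reduced, in front of the mirror.

m = -0.576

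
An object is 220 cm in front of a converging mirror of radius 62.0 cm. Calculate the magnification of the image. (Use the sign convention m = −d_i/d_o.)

f = R/2 = 62.0/2 = 31.00 cm.
1/d_i = 1/f − 1/d_o = 1/(31.00) − 1/(220) = 0.02771, so d_i = 36.08 cm.
m = −d_i/d_o = −(36.08)/(220) = -0.164.
The image is real, inverted and reduced, in front of the mirror.

m = -0.164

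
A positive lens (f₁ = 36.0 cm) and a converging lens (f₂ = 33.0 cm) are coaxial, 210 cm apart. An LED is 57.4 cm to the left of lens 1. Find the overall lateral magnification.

Lens 1: 1/d_i1 = 1/(36.0) − 1/(57.4) = 0.01036, so d_i1 = 96.56 cm; m₁ = −d_i1/d_o1 = -1.682.
d_o2 = 210 − (96.56) = 113.4 cm.
Lens 2: 1/d_i2 = 1/(33.0) − 1/(113.4) = 0.02148, so d_i2 = 46.54 cm; m₂ = −d_i2/d_o2 = -0.4104.
m = m₁·m₂ = (-1.682)(-0.4104) = +0.690.

m = +0.690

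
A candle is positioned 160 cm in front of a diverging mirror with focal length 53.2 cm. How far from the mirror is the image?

39.9 cm

For a diverging mirror, f = -53.2 cm.
Mirror equation: 1/d_i = 1/f − 1/d_o = 1/(-53.20) − 1/(160) = -0.01880 − 0.006250 = -0.02505, so d_i = -39.9 cm.
The image is virtual, upright and reduced, behind the mirror.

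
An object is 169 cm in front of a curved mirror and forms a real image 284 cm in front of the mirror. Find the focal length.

f = 106 cm (concave)

Real image ⇒ d_i = +284 cm.
1/f = 1/d_o + 1/d_i = 1/(169) + 1/(284) = 0.009438, so f = 106 cm.
Since f is positive, the curved mirror is concave.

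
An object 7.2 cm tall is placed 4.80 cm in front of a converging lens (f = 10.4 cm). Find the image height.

1/d_i = 1/f − 1/d_o = 1/(10.40) − 1/(4.80) = -0.1122, so d_i = -8.914 cm.
m = −d_i/d_o = +1.857.
|h_i| = |m|·h_o = 1.857 × 7.2 = 13.4 cm. The image is virtual, upright and enlarged, on the same side as the object.

13.4 cm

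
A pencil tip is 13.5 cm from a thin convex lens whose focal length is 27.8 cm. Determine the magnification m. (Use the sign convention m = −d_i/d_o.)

1/d_i = 1/f − 1/d_o = 1/(27.80) − 1/(13.5) = -0.03810, so d_i = -26.24 cm.
m = −d_i/d_o = −(-26.24)/(13.5) = +1.94.
The image is virtual, upright and enlarged, on the same side as the object.

m = +1.94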